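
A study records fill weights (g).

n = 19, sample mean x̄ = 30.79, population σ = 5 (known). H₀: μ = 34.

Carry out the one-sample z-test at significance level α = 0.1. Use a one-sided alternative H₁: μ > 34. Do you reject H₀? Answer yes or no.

SE = σ/√n = 5/√19 = 1.1471
z = (x̄−μ₀)/SE = (30.79−34)/1.1471 = -2.7984
p-value (one-sided, H₁ greater) = 0.99743
At α=0.1: p ≥ α → fail to reject H₀

reject H₀: no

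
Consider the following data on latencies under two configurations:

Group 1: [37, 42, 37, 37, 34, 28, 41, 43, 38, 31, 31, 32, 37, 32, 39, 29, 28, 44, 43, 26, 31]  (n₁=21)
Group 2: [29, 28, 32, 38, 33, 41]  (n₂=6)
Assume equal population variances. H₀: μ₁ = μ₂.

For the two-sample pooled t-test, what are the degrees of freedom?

degrees of freedom = 25

df = n₁ + n₂ − 2 = 21 + 6 − 2 = 25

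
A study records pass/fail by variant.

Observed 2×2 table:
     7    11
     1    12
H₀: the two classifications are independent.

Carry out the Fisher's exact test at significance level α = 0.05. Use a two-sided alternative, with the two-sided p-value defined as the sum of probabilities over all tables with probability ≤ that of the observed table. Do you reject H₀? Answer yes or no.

Margins: r₁=18, r₂=13, c₁=8, c₂=23, n=31
p_obs = C(18,7)·C(13,1)/C(31,8); sum pmf over tables with pmf ≤ p_obs
p-value (two-sided) = 0.09535
At α=0.05: p ≥ α → fail to reject H₀

reject H₀: no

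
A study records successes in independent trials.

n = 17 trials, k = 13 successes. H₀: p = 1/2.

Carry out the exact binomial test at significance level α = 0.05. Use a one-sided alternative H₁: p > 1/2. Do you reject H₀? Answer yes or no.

reject H₀: yes

Exact binomial: n=17, k=13, p₀=1/2=0.5000
P(X≥13) from Σ C(n,i)·p₀^i·(1−p₀)^(n−i)
p-value (one-sided, H₁ greater) = 0.02452
At α=0.05: p < α → reject H₀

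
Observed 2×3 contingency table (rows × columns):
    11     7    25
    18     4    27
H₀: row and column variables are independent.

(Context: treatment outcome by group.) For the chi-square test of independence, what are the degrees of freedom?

degrees of freedom = 2

df = (r−1)(c−1) = (2−1)·(3−1) = 2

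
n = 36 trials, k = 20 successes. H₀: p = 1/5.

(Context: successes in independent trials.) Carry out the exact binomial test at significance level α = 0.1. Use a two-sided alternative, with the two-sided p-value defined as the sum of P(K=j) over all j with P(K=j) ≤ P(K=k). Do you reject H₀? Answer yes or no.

reject H₀: yes

Exact binomial: n=36, k=20, p₀=1/5=0.2000
P(X=j) = C(n,j)·p₀^j·(1−p₀)^(n−j); p = Σ P(X=j) over j with P(X=j) ≤ P(X=20)
p-value (two-sided) = 0.00000
At α=0.1: p < α → reject H₀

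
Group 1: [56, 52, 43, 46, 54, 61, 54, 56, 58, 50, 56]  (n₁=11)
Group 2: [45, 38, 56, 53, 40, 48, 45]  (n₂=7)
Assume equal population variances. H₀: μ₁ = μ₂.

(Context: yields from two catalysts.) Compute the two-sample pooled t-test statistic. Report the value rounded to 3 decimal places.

test statistic = 2.460

x̄₁=53.273, s₁=5.255, n₁=11
x̄₂=46.429, s₂=6.503, n₂=7
s_p² = [10·5.255² + 6·6.503²]/16 = 33.1185
SE = √(s_p²·(1/11+1/7)) = 2.7824
t = (53.273−46.429)/2.7824 = 2.4598
df = 16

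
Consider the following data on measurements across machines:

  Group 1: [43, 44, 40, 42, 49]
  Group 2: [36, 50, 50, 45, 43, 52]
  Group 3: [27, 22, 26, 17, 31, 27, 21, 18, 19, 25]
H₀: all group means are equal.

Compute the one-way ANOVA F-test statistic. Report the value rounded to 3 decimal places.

test statistic = 53.605

Group means [43.60, 46.00, 23.30], grand mean 34.619
SSB = Σnᵢ(x̄ᵢ−x̄)² = 2461.652; SSW = ΣΣ(x−x̄ᵢ)² = 413.300
MSB = 2461.652/2 = 1230.8262; MSW = 413.300/18 = 22.9611
F = MSB/MSW = 53.6048
df = (2, 18)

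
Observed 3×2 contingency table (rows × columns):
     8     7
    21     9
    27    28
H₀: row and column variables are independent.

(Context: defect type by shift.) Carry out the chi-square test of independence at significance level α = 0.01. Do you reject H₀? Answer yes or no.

reject H₀: no

Row totals [15, 30, 55], col totals [56, 44], n=100
χ² = (8−8.40)²/8.40 + (7−6.60)²/6.60 + (21−16.80)²/16.80 + (9−13.20)²/13.20 + (27−30.80)²/30.80 + (28−24.20)²/24.20 = 3.4952
df = 2
p-value (upper-tail) = 0.17419
At α=0.01: p ≥ α → fail to reject H₀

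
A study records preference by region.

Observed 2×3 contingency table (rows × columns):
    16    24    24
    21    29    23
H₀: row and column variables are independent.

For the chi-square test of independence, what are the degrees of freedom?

df = (r−1)(c−1) = (2−1)·(3−1) = 2

degrees of freedom = 2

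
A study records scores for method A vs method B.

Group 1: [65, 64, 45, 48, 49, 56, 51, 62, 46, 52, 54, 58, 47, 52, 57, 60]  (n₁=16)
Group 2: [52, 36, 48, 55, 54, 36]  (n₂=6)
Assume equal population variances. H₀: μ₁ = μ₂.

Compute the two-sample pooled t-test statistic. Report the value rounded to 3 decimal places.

test statistic = 2.151

x̄₁=54.125, s₁=6.438, n₁=16
x̄₂=46.833, s₂=8.727, n₂=6
s_p² = [15·6.438² + 5·8.727²]/20 = 50.1292
SE = √(s_p²·(1/16+1/6)) = 3.3894
t = (54.125−46.833)/3.3894 = 2.1513
df = 20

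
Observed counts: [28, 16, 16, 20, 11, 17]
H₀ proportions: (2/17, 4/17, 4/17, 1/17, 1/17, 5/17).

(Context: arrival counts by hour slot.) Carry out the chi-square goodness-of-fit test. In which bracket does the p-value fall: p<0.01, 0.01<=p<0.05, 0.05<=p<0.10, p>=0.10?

p-value bracket: p<0.01

n = 108; E_i = n·p_i = [12.71, 25.41, 25.41, 6.35, 6.35, 31.76]
χ² = (28−12.71)²/12.71 + (16−25.41)²/25.41 + (16−25.41)²/25.41 + (20−6.35)²/6.35 + (11−6.35)²/6.35 + (17−31.76)²/31.76 = 64.9593
df = 5
p-value (upper-tail) = 0.00000
→ bracket: p<0.01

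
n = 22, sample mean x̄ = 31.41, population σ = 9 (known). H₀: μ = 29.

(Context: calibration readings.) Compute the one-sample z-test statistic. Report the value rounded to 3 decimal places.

test statistic = 1.256

SE = σ/√n = 9/√22 = 1.9188
z = (x̄−μ₀)/SE = (31.41−29)/1.9188 = 1.2560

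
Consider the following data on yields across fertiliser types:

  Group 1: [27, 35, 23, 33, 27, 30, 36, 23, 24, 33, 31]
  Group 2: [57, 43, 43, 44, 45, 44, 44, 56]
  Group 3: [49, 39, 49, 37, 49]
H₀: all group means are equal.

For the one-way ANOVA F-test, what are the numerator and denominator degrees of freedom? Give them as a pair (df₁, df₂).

degrees of freedom = [2, 21]

k = 3 groups, N = 24 total
df = (k−1, N−k) = (3−1, 24−3) = (2, 21)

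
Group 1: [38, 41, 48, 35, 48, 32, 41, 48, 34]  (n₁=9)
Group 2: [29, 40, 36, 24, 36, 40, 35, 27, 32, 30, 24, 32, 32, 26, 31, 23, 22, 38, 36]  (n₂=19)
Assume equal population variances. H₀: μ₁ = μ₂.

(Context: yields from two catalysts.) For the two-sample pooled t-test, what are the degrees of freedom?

df = n₁ + n₂ − 2 = 9 + 19 − 2 = 26

degrees of freedom = 26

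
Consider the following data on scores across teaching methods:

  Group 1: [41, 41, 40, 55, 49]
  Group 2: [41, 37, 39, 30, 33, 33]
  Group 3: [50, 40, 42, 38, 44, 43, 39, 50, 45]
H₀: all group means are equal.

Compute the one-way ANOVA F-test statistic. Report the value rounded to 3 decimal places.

Group means [45.20, 35.50, 43.44], grand mean 41.500
SSB = Σnᵢ(x̄ᵢ−x̄)² = 318.478; SSW = ΣΣ(x−x̄ᵢ)² = 412.522
MSB = 318.478/2 = 159.2389; MSW = 412.522/17 = 24.2660
F = MSB/MSW = 6.5622
df = (2, 17)

test statistic = 6.562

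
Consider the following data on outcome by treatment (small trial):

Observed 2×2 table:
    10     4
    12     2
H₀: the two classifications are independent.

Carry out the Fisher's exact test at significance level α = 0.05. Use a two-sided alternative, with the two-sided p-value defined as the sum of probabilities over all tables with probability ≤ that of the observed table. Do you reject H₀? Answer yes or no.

Margins: r₁=14, r₂=14, c₁=22, c₂=6, n=28
p_obs = C(14,10)·C(14,12)/C(28,22); sum pmf over tables with pmf ≤ p_obs
p-value (two-sided) = 0.64831
At α=0.05: p ≥ α → fail to reject H₀

reject H₀: no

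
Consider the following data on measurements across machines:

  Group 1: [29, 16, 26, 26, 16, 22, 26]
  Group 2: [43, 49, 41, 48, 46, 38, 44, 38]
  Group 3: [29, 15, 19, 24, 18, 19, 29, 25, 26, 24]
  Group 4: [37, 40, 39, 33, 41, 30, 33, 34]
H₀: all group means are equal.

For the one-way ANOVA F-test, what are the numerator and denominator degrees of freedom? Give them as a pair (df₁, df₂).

k = 4 groups, N = 33 total
df = (k−1, N−k) = (4−1, 33−4) = (3, 29)

degrees of freedom = [3, 29]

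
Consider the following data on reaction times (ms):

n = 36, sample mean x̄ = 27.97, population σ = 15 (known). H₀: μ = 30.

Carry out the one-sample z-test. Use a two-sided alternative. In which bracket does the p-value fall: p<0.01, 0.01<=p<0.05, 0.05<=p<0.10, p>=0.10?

SE = σ/√n = 15/√36 = 2.5000
z = (x̄−μ₀)/SE = (27.97−30)/2.5000 = -0.8120
p-value (two-sided) = 0.41679
→ bracket: p>=0.10

p-value bracket: p>=0.10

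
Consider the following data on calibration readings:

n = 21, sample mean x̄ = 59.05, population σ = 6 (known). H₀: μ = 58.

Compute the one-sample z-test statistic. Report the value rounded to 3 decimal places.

SE = σ/√n = 6/√21 = 1.3093
z = (x̄−μ₀)/SE = (59.05−58)/1.3093 = 0.8020

test statistic = 0.802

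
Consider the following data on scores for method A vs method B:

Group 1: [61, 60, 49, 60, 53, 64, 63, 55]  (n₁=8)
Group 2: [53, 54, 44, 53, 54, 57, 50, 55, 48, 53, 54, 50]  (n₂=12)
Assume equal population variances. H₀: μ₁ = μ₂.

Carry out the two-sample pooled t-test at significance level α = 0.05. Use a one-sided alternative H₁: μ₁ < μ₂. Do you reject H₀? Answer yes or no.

x̄₁=58.125, s₁=5.249, n₁=8
x̄₂=52.083, s₂=3.528, n₂=12
s_p² = [7·5.249² + 11·3.528²]/18 = 18.3218
SE = √(s_p²·(1/8+1/12)) = 1.9537
t = (58.125−52.083)/1.9537 = 3.0924
df = 18
p-value (one-sided, H₁ less) = 0.99686
At α=0.05: p ≥ α → fail to reject H₀

reject H₀: no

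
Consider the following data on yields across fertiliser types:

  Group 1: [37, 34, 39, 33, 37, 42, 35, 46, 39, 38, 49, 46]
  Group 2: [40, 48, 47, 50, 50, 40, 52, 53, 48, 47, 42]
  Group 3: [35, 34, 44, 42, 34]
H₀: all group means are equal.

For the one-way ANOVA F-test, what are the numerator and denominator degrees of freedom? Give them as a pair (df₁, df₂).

k = 3 groups, N = 28 total
df = (k−1, N−k) = (3−1, 28−3) = (2, 25)

degrees of freedom = [2, 25]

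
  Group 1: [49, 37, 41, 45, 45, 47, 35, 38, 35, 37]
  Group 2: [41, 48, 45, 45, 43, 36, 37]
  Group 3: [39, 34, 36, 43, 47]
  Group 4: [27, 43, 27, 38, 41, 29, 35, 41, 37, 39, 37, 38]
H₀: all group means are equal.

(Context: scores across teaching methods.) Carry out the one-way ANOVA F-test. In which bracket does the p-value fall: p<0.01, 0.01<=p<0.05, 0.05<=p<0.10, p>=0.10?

Group means [40.90, 42.14, 39.80, 36.00], grand mean 39.265
SSB = Σnᵢ(x̄ᵢ−x̄)² = 214.061; SSW = ΣΣ(x−x̄ᵢ)² = 802.557
MSB = 214.061/3 = 71.3535; MSW = 802.557/30 = 26.7519
F = MSB/MSW = 2.6672
df = (3, 30)
p-value (upper-tail) = 0.06558
→ bracket: 0.05<=p<0.10

p-value bracket: 0.05<=p<0.10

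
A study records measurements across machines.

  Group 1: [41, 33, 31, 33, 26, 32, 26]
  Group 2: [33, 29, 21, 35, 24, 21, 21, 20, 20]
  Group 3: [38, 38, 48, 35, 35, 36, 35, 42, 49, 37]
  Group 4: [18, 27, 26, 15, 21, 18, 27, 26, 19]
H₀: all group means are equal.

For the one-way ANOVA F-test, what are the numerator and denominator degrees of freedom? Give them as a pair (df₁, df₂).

degrees of freedom = [3, 31]

k = 4 groups, N = 35 total
df = (k−1, N−k) = (4−1, 35−4) = (3, 31)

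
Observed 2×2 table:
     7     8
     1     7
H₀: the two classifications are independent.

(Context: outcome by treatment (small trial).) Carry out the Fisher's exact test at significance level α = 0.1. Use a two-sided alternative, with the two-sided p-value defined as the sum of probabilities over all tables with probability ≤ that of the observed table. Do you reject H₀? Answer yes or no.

Margins: r₁=15, r₂=8, c₁=8, c₂=15, n=23
p_obs = C(15,7)·C(8,1)/C(23,8); sum pmf over tables with pmf ≤ p_obs
p-value (two-sided) = 0.17633
At α=0.1: p ≥ α → fail to reject H₀

reject H₀: no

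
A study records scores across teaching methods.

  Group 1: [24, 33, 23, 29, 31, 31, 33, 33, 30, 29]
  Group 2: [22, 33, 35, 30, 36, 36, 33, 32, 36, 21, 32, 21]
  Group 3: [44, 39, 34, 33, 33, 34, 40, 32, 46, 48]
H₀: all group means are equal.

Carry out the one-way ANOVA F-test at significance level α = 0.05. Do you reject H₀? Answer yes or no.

reject H₀: yes

Group means [29.60, 30.58, 38.30], grand mean 32.688
SSB = Σnᵢ(x̄ᵢ−x̄)² = 463.458; SSW = ΣΣ(x−x̄ᵢ)² = 817.417
MSB = 463.458/2 = 231.7292; MSW = 817.417/29 = 28.1868
F = MSB/MSW = 8.2212
df = (2, 29)
p-value (upper-tail) = 0.00148
At α=0.05: p < α → reject H₀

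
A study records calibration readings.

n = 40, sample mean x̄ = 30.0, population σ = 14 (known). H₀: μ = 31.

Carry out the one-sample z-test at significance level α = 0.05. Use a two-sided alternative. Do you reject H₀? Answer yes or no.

SE = σ/√n = 14/√40 = 2.2136
z = (x̄−μ₀)/SE = (30.0−31)/2.2136 = -0.4518
p-value (two-sided) = 0.65145
At α=0.05: p ≥ α → fail to reject H₀

reject H₀: no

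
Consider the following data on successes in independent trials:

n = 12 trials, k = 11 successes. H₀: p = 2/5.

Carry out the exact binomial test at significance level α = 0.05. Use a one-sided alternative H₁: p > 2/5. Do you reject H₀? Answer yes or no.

Exact binomial: n=12, k=11, p₀=2/5=0.4000
P(X≥11) from Σ C(n,i)·p₀^i·(1−p₀)^(n−i)
p-value (one-sided, H₁ greater) = 0.00032
At α=0.05: p < α → reject H₀

reject H₀: yes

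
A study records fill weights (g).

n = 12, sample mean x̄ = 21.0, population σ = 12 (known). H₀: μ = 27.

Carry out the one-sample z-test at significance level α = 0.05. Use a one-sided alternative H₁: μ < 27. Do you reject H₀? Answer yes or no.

SE = σ/√n = 12/√12 = 3.4641
z = (x̄−μ₀)/SE = (21.0−27)/3.4641 = -1.7321
p-value (one-sided, H₁ less) = 0.04163
At α=0.05: p < α → reject H₀

reject H₀: yes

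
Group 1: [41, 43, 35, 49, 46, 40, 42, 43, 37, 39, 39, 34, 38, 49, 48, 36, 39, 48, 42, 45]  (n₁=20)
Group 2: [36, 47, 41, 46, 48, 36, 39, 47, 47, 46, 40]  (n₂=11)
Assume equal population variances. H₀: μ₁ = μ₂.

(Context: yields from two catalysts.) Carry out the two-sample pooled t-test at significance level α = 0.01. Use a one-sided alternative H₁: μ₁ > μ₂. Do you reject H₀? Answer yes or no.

reject H₀: no

x̄₁=41.650, s₁=4.682, n₁=20
x̄₂=43.000, s₂=4.669, n₂=11
s_p² = [19·4.682² + 10·4.669²]/29 = 21.8810
SE = √(s_p²·(1/20+1/11)) = 1.7559
t = (41.650−43.000)/1.7559 = -0.7688
df = 29
p-value (one-sided, H₁ greater) = 0.77589
At α=0.01: p ≥ α → fail to reject H₀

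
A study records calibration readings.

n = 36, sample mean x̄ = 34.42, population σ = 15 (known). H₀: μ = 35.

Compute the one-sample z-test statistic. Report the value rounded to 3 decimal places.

SE = σ/√n = 15/√36 = 2.5000
z = (x̄−μ₀)/SE = (34.42−35)/2.5000 = -0.2320

test statistic = -0.232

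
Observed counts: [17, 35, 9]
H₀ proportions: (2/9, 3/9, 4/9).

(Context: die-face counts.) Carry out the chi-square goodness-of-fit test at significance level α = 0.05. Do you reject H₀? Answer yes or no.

reject H₀: yes

n = 61; E_i = n·p_i = [13.56, 20.33, 27.11]
χ² = (17−13.56)²/13.56 + (35−20.33)²/20.33 + (9−27.11)²/27.11 = 23.5533
df = 2
p-value (upper-tail) = 0.00001
At α=0.05: p < α → reject H₀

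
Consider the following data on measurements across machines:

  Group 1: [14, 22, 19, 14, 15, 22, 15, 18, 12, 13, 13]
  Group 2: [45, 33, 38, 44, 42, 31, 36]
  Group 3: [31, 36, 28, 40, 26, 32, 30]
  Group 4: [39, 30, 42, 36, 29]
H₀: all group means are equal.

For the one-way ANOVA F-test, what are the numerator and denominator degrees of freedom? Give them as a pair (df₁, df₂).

k = 4 groups, N = 30 total
df = (k−1, N−k) = (4−1, 30−4) = (3, 26)

degrees of freedom = [3, 26]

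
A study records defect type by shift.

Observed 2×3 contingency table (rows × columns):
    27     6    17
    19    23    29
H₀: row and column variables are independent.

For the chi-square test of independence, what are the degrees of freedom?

degrees of freedom = 2

df = (r−1)(c−1) = (2−1)·(3−1) = 2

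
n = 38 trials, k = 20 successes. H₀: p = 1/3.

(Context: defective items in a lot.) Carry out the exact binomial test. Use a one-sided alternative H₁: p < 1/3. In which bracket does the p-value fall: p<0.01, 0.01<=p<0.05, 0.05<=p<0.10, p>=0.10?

p-value bracket: p>=0.10

Exact binomial: n=38, k=20, p₀=1/3=0.3333
P(X≤20) from Σ C(n,i)·p₀^i·(1−p₀)^(n−i)
p-value (one-sided, H₁ less) = 0.99559
→ bracket: p>=0.10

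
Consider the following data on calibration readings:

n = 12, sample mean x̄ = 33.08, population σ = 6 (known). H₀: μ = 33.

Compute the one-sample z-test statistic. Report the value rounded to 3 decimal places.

test statistic = 0.046

SE = σ/√n = 6/√12 = 1.7321
z = (x̄−μ₀)/SE = (33.08−33)/1.7321 = 0.0462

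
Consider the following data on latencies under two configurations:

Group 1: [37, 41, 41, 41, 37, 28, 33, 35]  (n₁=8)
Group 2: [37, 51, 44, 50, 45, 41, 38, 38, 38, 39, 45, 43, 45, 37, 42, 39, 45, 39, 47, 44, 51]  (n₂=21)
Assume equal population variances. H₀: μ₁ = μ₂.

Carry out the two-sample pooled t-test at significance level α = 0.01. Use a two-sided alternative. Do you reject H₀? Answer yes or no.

x̄₁=36.625, s₁=4.596, n₁=8
x̄₂=42.762, s₂=4.527, n₂=21
s_p² = [7·4.596² + 20·4.527²]/27 = 20.6550
SE = √(s_p²·(1/8+1/21)) = 1.8882
t = (36.625−42.762)/1.8882 = -3.2501
df = 27
p-value (two-sided) = 0.00309
At α=0.01: p < α → reject H₀

reject H₀: yes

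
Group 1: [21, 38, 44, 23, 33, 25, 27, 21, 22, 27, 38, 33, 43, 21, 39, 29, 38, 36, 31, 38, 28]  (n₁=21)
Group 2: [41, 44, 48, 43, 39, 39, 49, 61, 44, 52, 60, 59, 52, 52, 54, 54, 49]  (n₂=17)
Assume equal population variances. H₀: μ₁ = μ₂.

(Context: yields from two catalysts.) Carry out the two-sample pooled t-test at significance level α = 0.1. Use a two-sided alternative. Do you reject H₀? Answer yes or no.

reject H₀: yes

x̄₁=31.190, s₁=7.521, n₁=21
x̄₂=49.412, s₂=7.027, n₂=17
s_p² = [20·7.521² + 16·7.027²]/36 = 53.3710
SE = √(s_p²·(1/21+1/17)) = 2.3835
t = (31.190−49.412)/2.3835 = -7.6448
df = 36
p-value (two-sided) = 0.00000
At α=0.1: p < α → reject H₀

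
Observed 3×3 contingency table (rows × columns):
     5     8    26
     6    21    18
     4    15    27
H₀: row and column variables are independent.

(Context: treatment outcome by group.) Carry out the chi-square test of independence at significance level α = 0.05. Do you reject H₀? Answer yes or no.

reject H₀: no

Row totals [39, 45, 46], col totals [15, 44, 71], n=130
χ² = (5−4.50)²/4.50 + (8−13.20)²/13.20 + (26−21.30)²/21.30 + (6−5.19)²/5.19 + (21−15.23)²/15.23 + (18−24.58)²/24.58 + (4−5.31)²/5.31 + (15−15.57)²/15.57 + (27−25.12)²/25.12 = 7.6953
df = 4
p-value (upper-tail) = 0.10340
At α=0.05: p ≥ α → fail to reject H₀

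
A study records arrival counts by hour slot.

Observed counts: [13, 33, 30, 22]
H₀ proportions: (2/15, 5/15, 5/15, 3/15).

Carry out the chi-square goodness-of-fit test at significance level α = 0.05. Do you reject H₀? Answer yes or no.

n = 98; E_i = n·p_i = [13.07, 32.67, 32.67, 19.60]
χ² = (13−13.07)²/13.07 + (33−32.67)²/32.67 + (30−32.67)²/32.67 + (22−19.60)²/19.60 = 0.5153
df = 3
p-value (upper-tail) = 0.91552
At α=0.05: p ≥ α → fail to reject H₀

reject H₀: no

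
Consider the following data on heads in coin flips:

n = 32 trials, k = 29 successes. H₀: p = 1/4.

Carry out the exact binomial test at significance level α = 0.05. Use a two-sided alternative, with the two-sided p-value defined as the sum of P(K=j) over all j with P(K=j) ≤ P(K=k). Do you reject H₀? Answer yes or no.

reject H₀: yes

Exact binomial: n=32, k=29, p₀=1/4=0.2500
P(X=j) = C(n,j)·p₀^j·(1−p₀)^(n−j); p = Σ P(X=j) over j with P(X=j) ≤ P(X=29)
p-value (two-sided) = 0.00000
At α=0.05: p < α → reject H₀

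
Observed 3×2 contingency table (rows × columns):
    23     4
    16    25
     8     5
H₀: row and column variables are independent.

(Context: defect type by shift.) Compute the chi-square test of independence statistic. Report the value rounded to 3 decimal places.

test statistic = 14.321

Row totals [27, 41, 13], col totals [47, 34], n=81
χ² = (23−15.67)²/15.67 + (4−11.33)²/11.33 + (16−23.79)²/23.79 + (25−17.21)²/17.21 + (8−7.54)²/7.54 + (5−5.46)²/5.46 = 14.3207
df = 2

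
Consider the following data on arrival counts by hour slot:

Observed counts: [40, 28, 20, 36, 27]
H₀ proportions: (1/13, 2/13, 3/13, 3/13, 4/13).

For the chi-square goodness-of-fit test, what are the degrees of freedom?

degrees of freedom = 4

df = k − 1 = 5 − 1 = 4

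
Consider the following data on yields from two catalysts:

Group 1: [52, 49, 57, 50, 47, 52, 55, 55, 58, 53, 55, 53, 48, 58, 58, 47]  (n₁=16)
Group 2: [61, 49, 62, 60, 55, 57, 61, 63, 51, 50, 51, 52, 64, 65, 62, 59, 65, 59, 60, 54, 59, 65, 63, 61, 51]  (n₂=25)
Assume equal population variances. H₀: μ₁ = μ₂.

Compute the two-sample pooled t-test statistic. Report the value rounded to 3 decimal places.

x̄₁=52.938, s₁=3.890, n₁=16
x̄₂=58.360, s₂=5.219, n₂=25
s_p² = [15·3.890² + 24·5.219²]/39 = 22.5820
SE = √(s_p²·(1/16+1/25)) = 1.5214
t = (52.938−58.360)/1.5214 = -3.5642
df = 39

test statistic = -3.564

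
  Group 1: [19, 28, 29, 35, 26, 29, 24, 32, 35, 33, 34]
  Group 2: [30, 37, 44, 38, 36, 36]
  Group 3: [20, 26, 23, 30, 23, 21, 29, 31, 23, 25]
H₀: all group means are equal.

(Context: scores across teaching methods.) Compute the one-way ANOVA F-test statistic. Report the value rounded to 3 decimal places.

Group means [29.45, 36.83, 25.10], grand mean 29.481
SSB = Σnᵢ(x̄ᵢ−x̄)² = 516.280; SSW = ΣΣ(x−x̄ᵢ)² = 486.461
MSB = 516.280/2 = 258.1401; MSW = 486.461/24 = 20.2692
F = MSB/MSW = 12.7356
df = (2, 24)

test statistic = 12.736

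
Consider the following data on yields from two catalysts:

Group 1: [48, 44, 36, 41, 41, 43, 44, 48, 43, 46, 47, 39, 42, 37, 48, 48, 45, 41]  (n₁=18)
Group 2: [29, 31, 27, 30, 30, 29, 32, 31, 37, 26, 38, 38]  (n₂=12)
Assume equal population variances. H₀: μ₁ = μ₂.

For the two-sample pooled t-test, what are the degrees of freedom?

degrees of freedom = 28

df = n₁ + n₂ − 2 = 18 + 12 − 2 = 28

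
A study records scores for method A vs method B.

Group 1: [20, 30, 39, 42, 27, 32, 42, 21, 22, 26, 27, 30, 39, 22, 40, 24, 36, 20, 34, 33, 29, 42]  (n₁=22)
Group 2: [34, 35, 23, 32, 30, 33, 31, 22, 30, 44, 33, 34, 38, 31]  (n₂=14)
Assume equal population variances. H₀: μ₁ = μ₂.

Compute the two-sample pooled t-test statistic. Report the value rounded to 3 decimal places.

test statistic = -0.581

x̄₁=30.773, s₁=7.640, n₁=22
x̄₂=32.143, s₂=5.475, n₂=14
s_p² = [21·7.640² + 13·5.475²]/34 = 47.5170
SE = √(s_p²·(1/22+1/14)) = 2.3567
t = (30.773−32.143)/2.3567 = -0.5814
df = 34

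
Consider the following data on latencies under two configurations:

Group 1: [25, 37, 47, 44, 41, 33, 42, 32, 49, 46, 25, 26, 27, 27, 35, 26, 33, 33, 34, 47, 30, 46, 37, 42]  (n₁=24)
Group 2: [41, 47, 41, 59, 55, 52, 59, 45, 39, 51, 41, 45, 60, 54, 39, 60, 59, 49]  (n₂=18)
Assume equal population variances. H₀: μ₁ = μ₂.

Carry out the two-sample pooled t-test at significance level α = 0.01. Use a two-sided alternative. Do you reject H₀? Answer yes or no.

x̄₁=36.000, s₁=7.973, n₁=24
x̄₂=49.778, s₂=7.796, n₂=18
s_p² = [23·7.973² + 17·7.796²]/40 = 62.3778
SE = √(s_p²·(1/24+1/18)) = 2.4626
t = (36.000−49.778)/2.4626 = -5.5948
df = 40
p-value (two-sided) = 0.00000
At α=0.01: p < α → reject H₀

reject H₀: yes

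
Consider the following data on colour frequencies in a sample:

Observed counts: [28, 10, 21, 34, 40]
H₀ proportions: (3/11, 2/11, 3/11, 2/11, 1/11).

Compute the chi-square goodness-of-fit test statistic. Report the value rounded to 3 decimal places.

n = 133; E_i = n·p_i = [36.27, 24.18, 36.27, 24.18, 12.09]
χ² = (28−36.27)²/36.27 + (10−24.18)²/24.18 + (21−36.27)²/36.27 + (34−24.18)²/24.18 + (40−12.09)²/12.09 = 85.0426
df = 4

test statistic = 85.043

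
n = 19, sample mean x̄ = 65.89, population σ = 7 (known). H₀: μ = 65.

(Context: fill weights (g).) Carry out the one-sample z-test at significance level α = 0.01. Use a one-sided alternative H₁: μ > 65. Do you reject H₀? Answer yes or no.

SE = σ/√n = 7/√19 = 1.6059
z = (x̄−μ₀)/SE = (65.89−65)/1.6059 = 0.5542
p-value (one-sided, H₁ greater) = 0.28972
At α=0.01: p ≥ α → fail to reject H₀

reject H₀: no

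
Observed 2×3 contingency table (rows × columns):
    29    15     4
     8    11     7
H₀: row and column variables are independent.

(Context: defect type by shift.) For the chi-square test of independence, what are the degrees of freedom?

degrees of freedom = 2

df = (r−1)(c−1) = (2−1)·(3−1) = 2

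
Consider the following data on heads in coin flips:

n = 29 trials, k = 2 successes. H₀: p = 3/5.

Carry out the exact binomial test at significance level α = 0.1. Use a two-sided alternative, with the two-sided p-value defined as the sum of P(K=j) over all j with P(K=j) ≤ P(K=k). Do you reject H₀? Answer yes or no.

Exact binomial: n=29, k=2, p₀=3/5=0.6000
P(X=j) = C(n,j)·p₀^j·(1−p₀)^(n−j); p = Σ P(X=j) over j with P(X=j) ≤ P(X=2)
p-value (two-sided) = 0.00000
At α=0.1: p < α → reject H₀

reject H₀: yes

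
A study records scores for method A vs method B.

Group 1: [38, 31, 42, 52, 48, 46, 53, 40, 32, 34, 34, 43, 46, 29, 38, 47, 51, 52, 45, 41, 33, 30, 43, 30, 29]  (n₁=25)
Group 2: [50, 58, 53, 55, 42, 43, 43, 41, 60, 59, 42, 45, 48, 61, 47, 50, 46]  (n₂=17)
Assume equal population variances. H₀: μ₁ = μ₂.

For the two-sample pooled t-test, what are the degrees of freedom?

df = n₁ + n₂ − 2 = 25 + 17 − 2 = 40

degrees of freedom = 40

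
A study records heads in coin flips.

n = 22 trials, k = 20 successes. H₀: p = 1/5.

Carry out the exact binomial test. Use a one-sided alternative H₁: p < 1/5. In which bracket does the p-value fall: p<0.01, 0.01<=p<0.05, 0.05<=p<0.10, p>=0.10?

Exact binomial: n=22, k=20, p₀=1/5=0.2000
P(X≤20) from Σ C(n,i)·p₀^i·(1−p₀)^(n−i)
p-value (one-sided, H₁ less) = 1.00000
→ bracket: p>=0.10

p-value bracket: p>=0.10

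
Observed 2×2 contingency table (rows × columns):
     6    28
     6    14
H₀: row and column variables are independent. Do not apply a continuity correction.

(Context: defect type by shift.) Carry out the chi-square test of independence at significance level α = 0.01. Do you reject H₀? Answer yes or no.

reject H₀: no

Row totals [34, 20], col totals [12, 42], n=54
χ² = (6−7.56)²/7.56 + (28−26.44)²/26.44 + (6−4.44)²/4.44 + (14−15.56)²/15.56 = 1.1118
df = 1
p-value (upper-tail) = 0.29170
At α=0.01: p ≥ α → fail to reject H₀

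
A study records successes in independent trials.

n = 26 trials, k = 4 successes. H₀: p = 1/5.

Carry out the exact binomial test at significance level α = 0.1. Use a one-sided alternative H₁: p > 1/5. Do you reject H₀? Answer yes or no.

Exact binomial: n=26, k=4, p₀=1/5=0.2000
P(X≥4) from Σ C(n,i)·p₀^i·(1−p₀)^(n−i)
p-value (one-sided, H₁ greater) = 0.79316
At α=0.1: p ≥ α → fail to reject H₀

reject H₀: no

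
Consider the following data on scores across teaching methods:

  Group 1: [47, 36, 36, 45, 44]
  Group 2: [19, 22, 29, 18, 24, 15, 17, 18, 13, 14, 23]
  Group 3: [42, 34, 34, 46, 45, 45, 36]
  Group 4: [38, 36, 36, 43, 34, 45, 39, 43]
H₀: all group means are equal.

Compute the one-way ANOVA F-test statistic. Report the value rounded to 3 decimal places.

test statistic = 44.622

Group means [41.60, 19.27, 40.29, 39.25], grand mean 32.774
SSB = Σnᵢ(x̄ᵢ−x̄)² = 3125.109; SSW = ΣΣ(x−x̄ᵢ)² = 630.310
MSB = 3125.109/3 = 1041.7030; MSW = 630.310/27 = 23.3448
F = MSB/MSW = 44.6224
df = (3, 27)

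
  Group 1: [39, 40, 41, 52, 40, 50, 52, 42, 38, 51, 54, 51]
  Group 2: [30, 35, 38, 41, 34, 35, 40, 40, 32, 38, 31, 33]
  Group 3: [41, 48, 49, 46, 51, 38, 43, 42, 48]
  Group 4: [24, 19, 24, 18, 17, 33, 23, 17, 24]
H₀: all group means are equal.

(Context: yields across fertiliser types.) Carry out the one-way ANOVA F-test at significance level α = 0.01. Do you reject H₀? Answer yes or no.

reject H₀: yes

Group means [45.83, 35.58, 45.11, 22.11], grand mean 37.667
SSB = Σnᵢ(x̄ᵢ−x̄)² = 3528.972; SSW = ΣΣ(x−x̄ᵢ)² = 940.361
MSB = 3528.972/3 = 1176.3241; MSW = 940.361/38 = 24.7463
F = MSB/MSW = 47.5353
df = (3, 38)
p-value (upper-tail) = 0.00000
At α=0.01: p < α → reject H₀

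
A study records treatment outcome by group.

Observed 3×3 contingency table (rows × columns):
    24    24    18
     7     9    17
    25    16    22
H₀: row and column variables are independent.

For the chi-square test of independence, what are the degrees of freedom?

degrees of freedom = 4

df = (r−1)(c−1) = (3−1)·(3−1) = 4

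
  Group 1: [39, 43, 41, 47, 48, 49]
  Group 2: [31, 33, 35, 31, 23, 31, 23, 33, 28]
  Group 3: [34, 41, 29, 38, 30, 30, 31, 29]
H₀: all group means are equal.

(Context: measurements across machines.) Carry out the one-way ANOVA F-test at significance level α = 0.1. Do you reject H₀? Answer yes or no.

Group means [44.50, 29.78, 32.75], grand mean 34.652
SSB = Σnᵢ(x̄ᵢ−x̄)² = 824.662; SSW = ΣΣ(x−x̄ᵢ)² = 374.556
MSB = 824.662/2 = 412.3309; MSW = 374.556/20 = 18.7278
F = MSB/MSW = 22.0171
df = (2, 20)
p-value (upper-tail) = 0.00001
At α=0.1: p < α → reject H₀

reject H₀: yes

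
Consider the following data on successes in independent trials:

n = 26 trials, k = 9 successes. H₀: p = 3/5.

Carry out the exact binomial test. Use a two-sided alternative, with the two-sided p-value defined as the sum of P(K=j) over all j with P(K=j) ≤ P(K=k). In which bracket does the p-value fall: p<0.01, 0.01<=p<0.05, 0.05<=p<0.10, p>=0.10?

p-value bracket: 0.01<=p<0.05

Exact binomial: n=26, k=9, p₀=3/5=0.6000
P(X=j) = C(n,j)·p₀^j·(1−p₀)^(n−j); p = Σ P(X=j) over j with P(X=j) ≤ P(X=9)
p-value (two-sided) = 0.01449
→ bracket: 0.01<=p<0.05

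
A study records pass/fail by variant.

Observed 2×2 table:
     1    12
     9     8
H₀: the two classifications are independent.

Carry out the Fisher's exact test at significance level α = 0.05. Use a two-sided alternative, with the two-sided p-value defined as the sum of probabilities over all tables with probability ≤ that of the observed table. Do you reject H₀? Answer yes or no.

Margins: r₁=13, r₂=17, c₁=10, c₂=20, n=30
p_obs = C(13,1)·C(17,9)/C(30,10); sum pmf over tables with pmf ≤ p_obs
p-value (two-sided) = 0.01741
At α=0.05: p < α → reject H₀

reject H₀: yes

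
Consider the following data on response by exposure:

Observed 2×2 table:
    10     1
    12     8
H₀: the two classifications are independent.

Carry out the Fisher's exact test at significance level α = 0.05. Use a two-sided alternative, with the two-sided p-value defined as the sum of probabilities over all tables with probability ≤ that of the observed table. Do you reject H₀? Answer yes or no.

Margins: r₁=11, r₂=20, c₁=22, c₂=9, n=31
p_obs = C(11,10)·C(20,12)/C(31,22); sum pmf over tables with pmf ≤ p_obs
p-value (two-sided) = 0.10647
At α=0.05: p ≥ α → fail to reject H₀

reject H₀: no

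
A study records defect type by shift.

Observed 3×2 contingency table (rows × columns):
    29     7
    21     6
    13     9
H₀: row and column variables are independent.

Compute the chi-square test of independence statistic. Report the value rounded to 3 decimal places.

test statistic = 3.556

Row totals [36, 27, 22], col totals [63, 22], n=85
χ² = (29−26.68)²/26.68 + (7−9.32)²/9.32 + (21−20.01)²/20.01 + (6−6.99)²/6.99 + (13−16.31)²/16.31 + (9−5.69)²/5.69 = 3.5559
df = 2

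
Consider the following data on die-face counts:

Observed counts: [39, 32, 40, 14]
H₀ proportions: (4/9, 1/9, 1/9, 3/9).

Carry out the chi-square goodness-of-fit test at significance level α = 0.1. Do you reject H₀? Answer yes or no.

n = 125; E_i = n·p_i = [55.56, 13.89, 13.89, 41.67]
χ² = (39−55.56)²/55.56 + (32−13.89)²/13.89 + (40−13.89)²/13.89 + (14−41.67)²/41.67 = 96.0100
df = 3
p-value (upper-tail) = 0.00000
At α=0.1: p < α → reject H₀

reject H₀: yes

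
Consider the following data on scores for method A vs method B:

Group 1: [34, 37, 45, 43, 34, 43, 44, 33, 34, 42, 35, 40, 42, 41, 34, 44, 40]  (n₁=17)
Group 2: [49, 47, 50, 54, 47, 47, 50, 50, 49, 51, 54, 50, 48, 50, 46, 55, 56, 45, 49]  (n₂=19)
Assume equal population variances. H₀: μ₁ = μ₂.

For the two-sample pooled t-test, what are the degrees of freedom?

df = n₁ + n₂ − 2 = 17 + 19 − 2 = 34

degrees of freedom = 34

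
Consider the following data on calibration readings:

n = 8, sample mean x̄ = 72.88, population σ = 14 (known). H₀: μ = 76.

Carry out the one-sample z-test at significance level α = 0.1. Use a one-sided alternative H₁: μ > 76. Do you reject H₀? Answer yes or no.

SE = σ/√n = 14/√8 = 4.9497
z = (x̄−μ₀)/SE = (72.88−76)/4.9497 = -0.6303
p-value (one-sided, H₁ greater) = 0.73576
At α=0.1: p ≥ α → fail to reject H₀

reject H₀: no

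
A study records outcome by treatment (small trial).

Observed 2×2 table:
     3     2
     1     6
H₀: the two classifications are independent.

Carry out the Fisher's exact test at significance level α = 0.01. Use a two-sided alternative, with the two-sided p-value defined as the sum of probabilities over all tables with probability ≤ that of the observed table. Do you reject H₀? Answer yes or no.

Margins: r₁=5, r₂=7, c₁=4, c₂=8, n=12
p_obs = C(5,3)·C(7,1)/C(12,4); sum pmf over tables with pmf ≤ p_obs
p-value (two-sided) = 0.22222
At α=0.01: p ≥ α → fail to reject H₀

reject H₀: no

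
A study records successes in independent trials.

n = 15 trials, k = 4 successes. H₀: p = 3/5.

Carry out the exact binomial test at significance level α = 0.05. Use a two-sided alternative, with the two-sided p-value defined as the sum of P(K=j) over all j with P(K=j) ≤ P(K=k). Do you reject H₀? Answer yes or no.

reject H₀: yes

Exact binomial: n=15, k=4, p₀=3/5=0.6000
P(X=j) = C(n,j)·p₀^j·(1−p₀)^(n−j); p = Σ P(X=j) over j with P(X=j) ≤ P(X=4)
p-value (two-sided) = 0.01452
At α=0.05: p < α → reject H₀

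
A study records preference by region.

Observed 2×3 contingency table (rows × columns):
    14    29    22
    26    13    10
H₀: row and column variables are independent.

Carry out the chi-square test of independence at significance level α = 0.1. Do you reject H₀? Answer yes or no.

reject H₀: yes

Row totals [65, 49], col totals [40, 42, 32], n=114
χ² = (14−22.81)²/22.81 + (29−23.95)²/23.95 + (22−18.25)²/18.25 + (26−17.19)²/17.19 + (13−18.05)²/18.05 + (10−13.75)²/13.75 = 12.1897
df = 2
p-value (upper-tail) = 0.00225
At α=0.1: p < α → reject H₀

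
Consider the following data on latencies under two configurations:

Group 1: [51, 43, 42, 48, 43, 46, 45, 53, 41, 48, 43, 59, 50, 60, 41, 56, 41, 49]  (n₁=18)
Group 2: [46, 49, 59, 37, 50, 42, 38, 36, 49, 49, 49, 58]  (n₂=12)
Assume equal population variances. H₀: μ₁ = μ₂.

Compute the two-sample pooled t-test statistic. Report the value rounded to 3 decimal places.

test statistic = 0.356

x̄₁=47.722, s₁=6.124, n₁=18
x̄₂=46.833, s₂=7.493, n₂=12
s_p² = [17·6.124² + 11·7.493²]/28 = 44.8313
SE = √(s_p²·(1/18+1/12)) = 2.4953
t = (47.722−46.833)/2.4953 = 0.3562
df = 28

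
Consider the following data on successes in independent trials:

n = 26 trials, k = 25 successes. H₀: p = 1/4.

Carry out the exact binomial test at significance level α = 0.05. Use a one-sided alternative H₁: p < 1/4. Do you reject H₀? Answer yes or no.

reject H₀: no

Exact binomial: n=26, k=25, p₀=1/4=0.2500
P(X≤25) from Σ C(n,i)·p₀^i·(1−p₀)^(n−i)
p-value (one-sided, H₁ less) = 1.00000
At α=0.05: p ≥ α → fail to reject H₀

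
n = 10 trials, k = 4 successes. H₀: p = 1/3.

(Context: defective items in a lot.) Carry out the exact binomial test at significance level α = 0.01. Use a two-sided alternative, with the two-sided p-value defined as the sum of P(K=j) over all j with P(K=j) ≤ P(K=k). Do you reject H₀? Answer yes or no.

Exact binomial: n=10, k=4, p₀=1/3=0.3333
P(X=j) = C(n,j)·p₀^j·(1−p₀)^(n−j); p = Σ P(X=j) over j with P(X=j) ≤ P(X=4)
p-value (two-sided) = 0.73988
At α=0.01: p ≥ α → fail to reject H₀

reject H₀: no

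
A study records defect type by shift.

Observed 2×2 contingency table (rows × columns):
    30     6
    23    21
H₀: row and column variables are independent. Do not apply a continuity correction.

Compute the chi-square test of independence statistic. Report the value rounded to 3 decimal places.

test statistic = 8.543

Row totals [36, 44], col totals [53, 27], n=80
χ² = (30−23.85)²/23.85 + (6−12.15)²/12.15 + (23−29.15)²/29.15 + (21−14.85)²/14.85 = 8.5433
df = 1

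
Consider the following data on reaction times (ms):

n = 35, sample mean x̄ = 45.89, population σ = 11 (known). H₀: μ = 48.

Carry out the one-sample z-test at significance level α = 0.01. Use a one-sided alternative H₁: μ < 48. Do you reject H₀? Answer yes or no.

SE = σ/√n = 11/√35 = 1.8593
z = (x̄−μ₀)/SE = (45.89−48)/1.8593 = -1.1348
p-value (one-sided, H₁ less) = 0.12823
At α=0.01: p ≥ α → fail to reject H₀

reject H₀: no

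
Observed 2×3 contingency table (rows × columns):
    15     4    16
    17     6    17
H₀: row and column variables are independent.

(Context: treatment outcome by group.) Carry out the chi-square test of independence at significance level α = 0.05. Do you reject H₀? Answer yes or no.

Row totals [35, 40], col totals [32, 10, 33], n=75
χ² = (15−14.93)²/14.93 + (4−4.67)²/4.67 + (16−15.40)²/15.40 + (17−17.07)²/17.07 + (6−5.33)²/5.33 + (17−17.60)²/17.60 = 0.2230
df = 2
p-value (upper-tail) = 0.89451
At α=0.05: p ≥ α → fail to reject H₀

reject H₀: no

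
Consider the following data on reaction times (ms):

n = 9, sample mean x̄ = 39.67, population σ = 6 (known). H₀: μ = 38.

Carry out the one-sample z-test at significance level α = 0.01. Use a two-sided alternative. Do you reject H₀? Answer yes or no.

SE = σ/√n = 6/√9 = 2.0000
z = (x̄−μ₀)/SE = (39.67−38)/2.0000 = 0.8350
p-value (two-sided) = 0.40372
At α=0.01: p ≥ α → fail to reject H₀

reject H₀: no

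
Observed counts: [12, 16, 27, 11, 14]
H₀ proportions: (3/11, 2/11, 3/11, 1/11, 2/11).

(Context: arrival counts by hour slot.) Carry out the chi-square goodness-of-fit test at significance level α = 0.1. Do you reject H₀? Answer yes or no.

reject H₀: no

n = 80; E_i = n·p_i = [21.82, 14.55, 21.82, 7.27, 14.55]
χ² = (12−21.82)²/21.82 + (16−14.55)²/14.55 + (27−21.82)²/21.82 + (11−7.27)²/7.27 + (14−14.55)²/14.55 = 7.7250
df = 4
p-value (upper-tail) = 0.10219
At α=0.1: p ≥ α → fail to reject H₀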